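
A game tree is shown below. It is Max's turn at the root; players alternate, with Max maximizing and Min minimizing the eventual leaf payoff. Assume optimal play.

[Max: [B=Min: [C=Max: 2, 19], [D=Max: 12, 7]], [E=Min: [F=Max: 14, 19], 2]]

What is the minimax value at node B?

C: max(2, 19) = 19
D: max(12, 7) = 12
B: min(19, 12) = 12

12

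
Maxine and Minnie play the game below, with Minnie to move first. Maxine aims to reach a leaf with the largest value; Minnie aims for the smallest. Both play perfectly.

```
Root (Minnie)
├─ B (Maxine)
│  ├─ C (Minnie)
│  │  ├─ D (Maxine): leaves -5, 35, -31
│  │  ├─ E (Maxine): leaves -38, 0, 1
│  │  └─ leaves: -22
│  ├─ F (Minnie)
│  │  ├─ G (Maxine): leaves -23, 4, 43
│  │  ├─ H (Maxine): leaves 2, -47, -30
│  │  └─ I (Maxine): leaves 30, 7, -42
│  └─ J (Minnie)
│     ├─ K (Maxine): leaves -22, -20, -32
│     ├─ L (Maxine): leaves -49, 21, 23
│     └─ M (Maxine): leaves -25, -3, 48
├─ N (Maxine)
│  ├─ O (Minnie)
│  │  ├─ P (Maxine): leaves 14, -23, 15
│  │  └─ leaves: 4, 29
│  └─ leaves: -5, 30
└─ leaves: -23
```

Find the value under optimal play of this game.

D (Maxine): max(-5, 35, -31) = 35
E (Maxine): max(-38, 0, 1) = 1
C (Minnie): min(35, 1, -22) = -22
G (Maxine): max(-23, 4, 43) = 43
H (Maxine): max(2, -47, -30) = 2
I (Maxine): max(30, 7, -42) = 30
F (Minnie): min(43, 2, 30) = 2
K (Maxine): max(-22, -20, -32) = -20
L (Maxine): max(-49, 21, 23) = 23
M (Maxine): max(-25, -3, 48) = 48
J (Minnie): min(-20, 23, 48) = -20
B (Maxine): max(-22, 2, -20) = 2
P (Maxine): max(14, -23, 15) = 15
O (Minnie): min(15, 4, 29) = 4
N (Maxine): max(4, -5, 30) = 30
Root (Minnie): min(2, 30, -23) = -23

-23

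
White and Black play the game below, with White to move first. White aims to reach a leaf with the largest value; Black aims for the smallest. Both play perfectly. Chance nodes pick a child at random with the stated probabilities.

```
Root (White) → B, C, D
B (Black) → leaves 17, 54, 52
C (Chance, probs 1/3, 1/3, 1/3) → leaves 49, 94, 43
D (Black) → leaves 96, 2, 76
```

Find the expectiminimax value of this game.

B (Black): min(17, 54, 52) = 17
C (Chance): 1/3·49 + 1/3·94 + 1/3·43 = 62
D (Black): min(96, 2, 76) = 2
Root (White): max(17, 62, 2) = 62

62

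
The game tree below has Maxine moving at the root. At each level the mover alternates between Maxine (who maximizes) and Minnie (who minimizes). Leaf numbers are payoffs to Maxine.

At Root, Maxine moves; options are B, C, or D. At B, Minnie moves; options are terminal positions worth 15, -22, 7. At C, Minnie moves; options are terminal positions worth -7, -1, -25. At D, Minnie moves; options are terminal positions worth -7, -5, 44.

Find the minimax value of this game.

-7

B (Minnie): min(15, -22, 7) = -22
C (Minnie): min(-7, -1, -25) = -25
D (Minnie): min(-7, -5, 44) = -7
Root (Maxine): max(-22, -25, -7) = -7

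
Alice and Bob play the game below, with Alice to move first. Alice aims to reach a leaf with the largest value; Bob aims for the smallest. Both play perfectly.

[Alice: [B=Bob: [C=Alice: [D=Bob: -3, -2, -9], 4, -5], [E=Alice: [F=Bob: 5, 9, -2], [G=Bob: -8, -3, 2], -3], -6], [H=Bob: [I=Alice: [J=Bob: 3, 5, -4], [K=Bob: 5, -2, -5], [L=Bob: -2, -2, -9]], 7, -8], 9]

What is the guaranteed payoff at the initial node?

D (Bob): min(-3, -2, -9) = -9
C (Alice): max(-9, 4, -5) = 4
F (Bob): min(5, 9, -2) = -2
G (Bob): min(-8, -3, 2) = -8
E (Alice): max(-2, -8, -3) = -2
B (Bob): min(4, -2, -6) = -6
J (Bob): min(3, 5, -4) = -4
K (Bob): min(5, -2, -5) = -5
L (Bob): min(-2, -2, -9) = -9
I (Alice): max(-4, -5, -9) = -4
H (Bob): min(-4, 7, -8) = -8
Root (Alice): max(-6, -8, 9) = 9

9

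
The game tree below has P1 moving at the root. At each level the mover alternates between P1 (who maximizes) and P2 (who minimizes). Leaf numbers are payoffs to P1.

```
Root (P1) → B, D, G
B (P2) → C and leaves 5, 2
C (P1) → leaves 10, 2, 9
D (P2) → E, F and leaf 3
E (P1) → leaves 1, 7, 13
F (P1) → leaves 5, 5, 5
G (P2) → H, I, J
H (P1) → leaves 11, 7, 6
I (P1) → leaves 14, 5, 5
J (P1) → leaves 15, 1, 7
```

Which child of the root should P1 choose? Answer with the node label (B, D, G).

C (P1): max(10, 2, 9) = 10
B (P2): min(10, 5, 2) = 2
E (P1): max(1, 7, 13) = 13
F (P1): max(5, 5, 5) = 5
D (P2): min(13, 5, 3) = 3
H (P1): max(11, 7, 6) = 11
I (P1): max(14, 5, 5) = 14
J (P1): max(15, 1, 7) = 15
G (P2): min(11, 14, 15) = 11
Root (P1): max(2, 3, 11) = 11
P1 picks the child with the highest value: G (value 11).

G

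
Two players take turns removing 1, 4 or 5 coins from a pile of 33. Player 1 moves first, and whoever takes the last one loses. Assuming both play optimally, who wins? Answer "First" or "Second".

Second

i:   0  1  2  3  4  5  6  7  8  9 10 11 12 13 14 15 16 17 18 19 20 21 22 23 24 25 26 27 28 29 30 31 32 33
     W  L  W  L  W  W  W  W  W  L  W  L  W  W  W  W  W  L  W  L  W  W  W  W  W  L  W  L  W  W  W  W  W  L
Position 33 is L, so the second player wins.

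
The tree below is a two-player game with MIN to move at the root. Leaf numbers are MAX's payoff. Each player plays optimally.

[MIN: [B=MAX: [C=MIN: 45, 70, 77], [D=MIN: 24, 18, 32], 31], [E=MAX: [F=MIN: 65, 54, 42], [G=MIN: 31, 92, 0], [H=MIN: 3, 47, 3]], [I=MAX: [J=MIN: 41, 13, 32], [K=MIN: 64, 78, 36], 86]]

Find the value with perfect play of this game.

42

C (MIN): min(45, 70, 77) = 45
D (MIN): min(24, 18, 32) = 18
B (MAX): max(45, 18, 31) = 45
F (MIN): min(65, 54, 42) = 42
G (MIN): min(31, 92, 0) = 0
H (MIN): min(3, 47, 3) = 3
E (MAX): max(42, 0, 3) = 42
J (MIN): min(41, 13, 32) = 13
K (MIN): min(64, 78, 36) = 36
I (MAX): max(13, 36, 86) = 86
Root (MIN): min(45, 42, 86) = 42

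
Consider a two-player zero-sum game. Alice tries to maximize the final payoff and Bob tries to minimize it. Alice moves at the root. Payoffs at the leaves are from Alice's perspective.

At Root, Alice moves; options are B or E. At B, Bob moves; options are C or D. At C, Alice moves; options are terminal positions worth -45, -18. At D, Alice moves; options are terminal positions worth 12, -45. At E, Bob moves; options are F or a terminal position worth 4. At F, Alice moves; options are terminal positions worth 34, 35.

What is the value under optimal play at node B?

C: max(-45, -18) = -18
D: max(12, -45) = 12
B: min(-18, 12) = -18

-18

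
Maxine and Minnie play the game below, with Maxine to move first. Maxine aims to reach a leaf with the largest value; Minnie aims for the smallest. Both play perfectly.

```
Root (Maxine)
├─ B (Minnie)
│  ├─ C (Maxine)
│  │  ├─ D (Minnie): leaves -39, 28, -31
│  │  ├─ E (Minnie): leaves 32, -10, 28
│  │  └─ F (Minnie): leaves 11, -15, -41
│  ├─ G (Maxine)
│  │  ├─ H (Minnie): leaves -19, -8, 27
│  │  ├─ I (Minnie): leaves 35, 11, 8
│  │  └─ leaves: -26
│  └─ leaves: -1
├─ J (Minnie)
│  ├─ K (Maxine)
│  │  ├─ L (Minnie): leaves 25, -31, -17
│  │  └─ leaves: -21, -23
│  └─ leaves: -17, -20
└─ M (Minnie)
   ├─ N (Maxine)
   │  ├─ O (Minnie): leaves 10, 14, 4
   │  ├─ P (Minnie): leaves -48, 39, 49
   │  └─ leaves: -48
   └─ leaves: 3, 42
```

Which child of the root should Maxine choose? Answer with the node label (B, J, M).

D (Minnie): min(-39, 28, -31) = -39
E (Minnie): min(32, -10, 28) = -10
F (Minnie): min(11, -15, -41) = -41
C (Maxine): max(-39, -10, -41) = -10
H (Minnie): min(-19, -8, 27) = -19
I (Minnie): min(35, 11, 8) = 8
G (Maxine): max(-19, 8, -26) = 8
B (Minnie): min(-10, 8, -1) = -10
L (Minnie): min(25, -31, -17) = -31
K (Maxine): max(-31, -21, -23) = -21
J (Minnie): min(-21, -17, -20) = -21
O (Minnie): min(10, 14, 4) = 4
P (Minnie): min(-48, 39, 49) = -48
N (Maxine): max(4, -48, -48) = 4
M (Minnie): min(4, 3, 42) = 3
Root (Maxine): max(-10, -21, 3) = 3
Maxine picks the child with the highest value: M (value 3).

M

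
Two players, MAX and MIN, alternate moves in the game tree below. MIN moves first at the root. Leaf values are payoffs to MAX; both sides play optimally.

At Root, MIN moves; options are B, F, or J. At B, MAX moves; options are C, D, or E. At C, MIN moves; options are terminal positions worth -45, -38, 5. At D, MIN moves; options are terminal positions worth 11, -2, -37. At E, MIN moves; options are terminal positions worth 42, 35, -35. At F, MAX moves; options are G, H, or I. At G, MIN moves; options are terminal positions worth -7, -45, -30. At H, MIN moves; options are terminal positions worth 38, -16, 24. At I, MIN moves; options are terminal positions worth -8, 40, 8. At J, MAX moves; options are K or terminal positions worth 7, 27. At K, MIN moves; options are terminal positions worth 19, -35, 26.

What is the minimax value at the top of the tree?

-35

C (MIN): min(-45, -38, 5) = -45
D (MIN): min(11, -2, -37) = -37
E (MIN): min(42, 35, -35) = -35
B (MAX): max(-45, -37, -35) = -35
G (MIN): min(-7, -45, -30) = -45
H (MIN): min(38, -16, 24) = -16
I (MIN): min(-8, 40, 8) = -8
F (MAX): max(-45, -16, -8) = -8
K (MIN): min(19, -35, 26) = -35
J (MAX): max(-35, 7, 27) = 27
Root (MIN): min(-35, -8, 27) = -35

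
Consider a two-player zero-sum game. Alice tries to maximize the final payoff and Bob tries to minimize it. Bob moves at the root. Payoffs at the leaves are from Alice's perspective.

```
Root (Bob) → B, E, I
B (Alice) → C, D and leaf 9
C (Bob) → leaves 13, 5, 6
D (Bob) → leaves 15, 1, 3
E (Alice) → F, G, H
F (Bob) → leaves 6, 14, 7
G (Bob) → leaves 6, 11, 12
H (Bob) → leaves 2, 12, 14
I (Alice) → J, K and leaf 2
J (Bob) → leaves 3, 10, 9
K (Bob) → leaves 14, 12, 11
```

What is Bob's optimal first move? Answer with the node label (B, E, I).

E

C (Bob): min(13, 5, 6) = 5
D (Bob): min(15, 1, 3) = 1
B (Alice): max(5, 1, 9) = 9
F (Bob): min(6, 14, 7) = 6
G (Bob): min(6, 11, 12) = 6
H (Bob): min(2, 12, 14) = 2
E (Alice): max(6, 6, 2) = 6
J (Bob): min(3, 10, 9) = 3
K (Bob): min(14, 12, 11) = 11
I (Alice): max(3, 11, 2) = 11
Root (Bob): min(9, 6, 11) = 6
Bob picks the child with the lowest value: E (value 6).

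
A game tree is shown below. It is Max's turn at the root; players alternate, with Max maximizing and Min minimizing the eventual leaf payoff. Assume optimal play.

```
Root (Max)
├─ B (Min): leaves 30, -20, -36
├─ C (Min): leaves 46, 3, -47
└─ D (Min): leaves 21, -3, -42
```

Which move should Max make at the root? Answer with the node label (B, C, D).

B

B (Min): min(30, -20, -36) = -36
C (Min): min(46, 3, -47) = -47
D (Min): min(21, -3, -42) = -42
Root (Max): max(-36, -47, -42) = -36
Max picks the child with the highest value: B (value -36).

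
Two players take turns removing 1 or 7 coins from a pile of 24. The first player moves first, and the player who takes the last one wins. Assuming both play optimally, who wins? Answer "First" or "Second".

Second

i:   0  1  2  3  4  5  6  7  8  9 10 11 12 13 14 15 16 17 18 19 20 21 22 23 24
     L  W  L  W  L  W  L  W  L  W  L  W  L  W  L  W  L  W  L  W  L  W  L  W  L
Position 24 is L, so the second player wins.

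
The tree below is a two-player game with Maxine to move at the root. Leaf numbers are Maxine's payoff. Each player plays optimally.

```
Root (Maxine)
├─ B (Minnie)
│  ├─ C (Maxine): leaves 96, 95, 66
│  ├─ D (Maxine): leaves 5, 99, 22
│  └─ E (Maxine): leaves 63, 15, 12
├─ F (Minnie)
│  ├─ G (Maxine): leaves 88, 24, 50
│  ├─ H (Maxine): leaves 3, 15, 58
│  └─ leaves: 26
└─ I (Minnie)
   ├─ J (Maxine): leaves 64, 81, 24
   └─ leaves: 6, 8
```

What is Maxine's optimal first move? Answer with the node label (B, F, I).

C (Maxine): max(96, 95, 66) = 96
D (Maxine): max(5, 99, 22) = 99
E (Maxine): max(63, 15, 12) = 63
B (Minnie): min(96, 99, 63) = 63
G (Maxine): max(88, 24, 50) = 88
H (Maxine): max(3, 15, 58) = 58
F (Minnie): min(88, 58, 26) = 26
J (Maxine): max(64, 81, 24) = 81
I (Minnie): min(81, 6, 8) = 6
Root (Maxine): max(63, 26, 6) = 63
Maxine picks the child with the highest value: B (value 63).

B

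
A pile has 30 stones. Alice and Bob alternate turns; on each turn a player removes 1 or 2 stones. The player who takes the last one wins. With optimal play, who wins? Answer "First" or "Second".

Second

i:   0  1  2  3  4  5  6  7  8  9 10 11 12 13 14 15 16 17 18 19 20 21 22 23 24 25 26 27 28 29 30
     L  W  W  L  W  W  L  W  W  L  W  W  L  W  W  L  W  W  L  W  W  L  W  W  L  W  W  L  W  W  L
Position 30 is L, so the second player wins.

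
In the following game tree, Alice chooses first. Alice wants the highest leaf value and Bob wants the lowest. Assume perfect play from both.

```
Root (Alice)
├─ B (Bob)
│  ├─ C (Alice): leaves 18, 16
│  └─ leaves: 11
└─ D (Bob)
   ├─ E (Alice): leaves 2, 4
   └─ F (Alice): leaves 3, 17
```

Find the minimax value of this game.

C (Alice): max(18, 16) = 18
B (Bob): min(18, 11) = 11
E (Alice): max(2, 4) = 4
F (Alice): max(3, 17) = 17
D (Bob): min(4, 17) = 4
Root (Alice): max(11, 4) = 11

11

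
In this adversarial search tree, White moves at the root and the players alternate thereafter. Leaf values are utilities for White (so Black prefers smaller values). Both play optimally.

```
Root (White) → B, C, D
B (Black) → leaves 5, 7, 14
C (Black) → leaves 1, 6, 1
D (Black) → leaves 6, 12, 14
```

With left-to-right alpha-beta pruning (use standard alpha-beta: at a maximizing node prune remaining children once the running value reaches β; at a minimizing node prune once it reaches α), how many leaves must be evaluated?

7

B [α=-∞,β=+∞]: v=5
C [α=5,β=+∞]: v=1 after child 1 ≤ α → α-cutoff, skip 2
D [α=5,β=+∞]: v=6
Root [α=-∞,β=+∞]: v=6
Leaves evaluated: 7 of 9.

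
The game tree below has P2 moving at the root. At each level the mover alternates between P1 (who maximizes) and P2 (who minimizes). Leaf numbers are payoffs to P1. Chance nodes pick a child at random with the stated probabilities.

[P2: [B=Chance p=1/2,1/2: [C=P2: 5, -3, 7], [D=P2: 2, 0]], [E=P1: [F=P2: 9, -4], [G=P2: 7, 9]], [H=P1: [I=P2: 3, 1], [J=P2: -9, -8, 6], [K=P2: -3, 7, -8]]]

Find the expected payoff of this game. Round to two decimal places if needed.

-1.5

C (P2): min(5, -3, 7) = -3
D (P2): min(2, 0) = 0
B (Chance): 1/2·-3 + 1/2·0 = -1.5
F (P2): min(9, -4) = -4
G (P2): min(7, 9) = 7
E (P1): max(-4, 7) = 7
I (P2): min(3, 1) = 1
J (P2): min(-9, -8, 6) = -9
K (P2): min(-3, 7, -8) = -8
H (P1): max(1, -9, -8) = 1
Root (P2): min(-1.5, 7, 1) = -1.5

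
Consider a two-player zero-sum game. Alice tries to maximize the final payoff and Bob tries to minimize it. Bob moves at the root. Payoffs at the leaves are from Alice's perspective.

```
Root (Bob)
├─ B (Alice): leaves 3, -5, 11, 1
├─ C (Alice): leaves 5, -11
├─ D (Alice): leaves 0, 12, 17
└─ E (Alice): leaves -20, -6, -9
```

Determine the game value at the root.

B (Alice): max(3, -5, 11, 1) = 11
C (Alice): max(5, -11) = 5
D (Alice): max(0, 12, 17) = 17
E (Alice): max(-20, -6, -9) = -6
Root (Bob): min(11, 5, 17, -6) = -6

-6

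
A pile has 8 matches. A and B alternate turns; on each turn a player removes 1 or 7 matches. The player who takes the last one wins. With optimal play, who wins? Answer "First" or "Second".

Second

Compute winning (W) and losing (L) positions by backward induction:
i:   0  1  2  3  4  5  6  7  8
     L  W  L  W  L  W  L  W  L
Position 8 is L, so the second player wins.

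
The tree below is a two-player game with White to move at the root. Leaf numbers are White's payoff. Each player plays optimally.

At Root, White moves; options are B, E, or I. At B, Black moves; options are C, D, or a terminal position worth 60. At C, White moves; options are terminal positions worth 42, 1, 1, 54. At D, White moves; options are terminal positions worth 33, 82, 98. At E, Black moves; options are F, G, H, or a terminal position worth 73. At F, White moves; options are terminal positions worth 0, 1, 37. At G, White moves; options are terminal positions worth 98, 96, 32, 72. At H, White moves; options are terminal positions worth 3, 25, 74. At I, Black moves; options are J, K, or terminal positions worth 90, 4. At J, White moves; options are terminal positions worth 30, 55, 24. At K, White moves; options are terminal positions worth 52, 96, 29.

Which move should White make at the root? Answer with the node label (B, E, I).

B

C (White): max(42, 1, 1, 54) = 54
D (White): max(33, 82, 98) = 98
B (Black): min(54, 98, 60) = 54
F (White): max(0, 1, 37) = 37
G (White): max(98, 96, 32, 72) = 98
H (White): max(3, 25, 74) = 74
E (Black): min(37, 98, 74, 73) = 37
J (White): max(30, 55, 24) = 55
K (White): max(52, 96, 29) = 96
I (Black): min(55, 96, 90, 4) = 4
Root (White): max(54, 37, 4) = 54
White picks the child with the highest value: B (value 54).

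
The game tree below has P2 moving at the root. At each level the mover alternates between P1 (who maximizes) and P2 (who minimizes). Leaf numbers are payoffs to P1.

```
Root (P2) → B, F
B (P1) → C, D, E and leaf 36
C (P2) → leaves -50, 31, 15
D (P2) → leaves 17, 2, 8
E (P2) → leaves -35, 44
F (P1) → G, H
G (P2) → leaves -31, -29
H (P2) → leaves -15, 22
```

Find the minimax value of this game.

-15

C (P2): min(-50, 31, 15) = -50
D (P2): min(17, 2, 8) = 2
E (P2): min(-35, 44) = -35
B (P1): max(-50, 2, -35, 36) = 36
G (P2): min(-31, -29) = -31
H (P2): min(-15, 22) = -15
F (P1): max(-31, -15) = -15
Root (P2): min(36, -15) = -15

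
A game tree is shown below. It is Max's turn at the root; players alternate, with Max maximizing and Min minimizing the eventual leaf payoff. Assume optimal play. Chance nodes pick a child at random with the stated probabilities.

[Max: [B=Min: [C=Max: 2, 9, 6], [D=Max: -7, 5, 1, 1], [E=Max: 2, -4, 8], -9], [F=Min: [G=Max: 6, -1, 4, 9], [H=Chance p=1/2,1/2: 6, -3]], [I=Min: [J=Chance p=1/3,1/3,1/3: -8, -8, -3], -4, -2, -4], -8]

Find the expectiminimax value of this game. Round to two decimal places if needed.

C (Max): max(2, 9, 6) = 9
D (Max): max(-7, 5, 1, 1) = 5
E (Max): max(2, -4, 8) = 8
B (Min): min(9, 5, 8, -9) = -9
G (Max): max(6, -1, 4, 9) = 9
H (Chance): 1/2·6 + 1/2·-3 = 1.5
F (Min): min(9, 1.5) = 1.5
J (Chance): 1/3·-8 + 1/3·-8 + 1/3·-3 = -6.33
I (Min): min(-6.33, -4, -2, -4) = -6.33
Root (Max): max(-9, 1.5, -6.33, -8) = 1.5

1.5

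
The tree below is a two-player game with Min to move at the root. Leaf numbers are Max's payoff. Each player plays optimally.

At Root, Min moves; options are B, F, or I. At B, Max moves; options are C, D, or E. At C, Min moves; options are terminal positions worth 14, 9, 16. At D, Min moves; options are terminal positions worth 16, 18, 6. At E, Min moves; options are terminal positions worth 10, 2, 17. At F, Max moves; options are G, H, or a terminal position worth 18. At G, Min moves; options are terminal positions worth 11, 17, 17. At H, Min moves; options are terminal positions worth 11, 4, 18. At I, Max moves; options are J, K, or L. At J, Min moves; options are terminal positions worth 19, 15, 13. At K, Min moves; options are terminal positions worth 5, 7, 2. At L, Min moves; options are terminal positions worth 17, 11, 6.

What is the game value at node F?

18

G: min(11, 17, 17) = 11
H: min(11, 4, 18) = 4
F: max(11, 4, 18) = 18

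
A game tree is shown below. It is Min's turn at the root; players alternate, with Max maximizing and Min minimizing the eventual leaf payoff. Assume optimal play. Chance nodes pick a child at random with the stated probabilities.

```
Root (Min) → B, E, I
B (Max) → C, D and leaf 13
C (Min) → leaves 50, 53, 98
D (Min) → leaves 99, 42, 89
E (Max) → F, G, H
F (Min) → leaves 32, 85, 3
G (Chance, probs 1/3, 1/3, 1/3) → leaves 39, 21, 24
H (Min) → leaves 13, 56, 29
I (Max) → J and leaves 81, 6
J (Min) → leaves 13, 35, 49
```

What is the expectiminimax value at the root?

C (Min): min(50, 53, 98) = 50
D (Min): min(99, 42, 89) = 42
B (Max): max(50, 42, 13) = 50
F (Min): min(32, 85, 3) = 3
G (Chance): 1/3·39 + 1/3·21 + 1/3·24 = 28
H (Min): min(13, 56, 29) = 13
E (Max): max(3, 28, 13) = 28
J (Min): min(13, 35, 49) = 13
I (Max): max(13, 81, 6) = 81
Root (Min): min(50, 28, 81) = 28

28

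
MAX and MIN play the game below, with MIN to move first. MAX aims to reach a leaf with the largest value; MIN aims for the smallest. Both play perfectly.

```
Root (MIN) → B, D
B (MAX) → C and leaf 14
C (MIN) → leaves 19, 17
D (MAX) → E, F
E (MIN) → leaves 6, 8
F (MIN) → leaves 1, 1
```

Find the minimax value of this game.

C (MIN): min(19, 17) = 17
B (MAX): max(17, 14) = 17
E (MIN): min(6, 8) = 6
F (MIN): min(1, 1) = 1
D (MAX): max(6, 1) = 6
Root (MIN): min(17, 6) = 6

6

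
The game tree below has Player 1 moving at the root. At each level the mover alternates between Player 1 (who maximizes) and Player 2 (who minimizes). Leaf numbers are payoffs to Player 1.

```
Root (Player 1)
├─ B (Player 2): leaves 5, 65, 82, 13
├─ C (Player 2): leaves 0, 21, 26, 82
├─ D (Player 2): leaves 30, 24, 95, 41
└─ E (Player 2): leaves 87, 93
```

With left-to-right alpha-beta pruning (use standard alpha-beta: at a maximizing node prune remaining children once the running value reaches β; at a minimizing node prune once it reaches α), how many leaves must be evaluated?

11

B [α=-∞,β=+∞]: v=5
C [α=5,β=+∞]: v=0 after child 1 ≤ α → α-cutoff, skip 3
D [α=5,β=+∞]: v=24
E [α=24,β=+∞]: v=87
Root [α=-∞,β=+∞]: v=87
Leaves evaluated: 11 of 14.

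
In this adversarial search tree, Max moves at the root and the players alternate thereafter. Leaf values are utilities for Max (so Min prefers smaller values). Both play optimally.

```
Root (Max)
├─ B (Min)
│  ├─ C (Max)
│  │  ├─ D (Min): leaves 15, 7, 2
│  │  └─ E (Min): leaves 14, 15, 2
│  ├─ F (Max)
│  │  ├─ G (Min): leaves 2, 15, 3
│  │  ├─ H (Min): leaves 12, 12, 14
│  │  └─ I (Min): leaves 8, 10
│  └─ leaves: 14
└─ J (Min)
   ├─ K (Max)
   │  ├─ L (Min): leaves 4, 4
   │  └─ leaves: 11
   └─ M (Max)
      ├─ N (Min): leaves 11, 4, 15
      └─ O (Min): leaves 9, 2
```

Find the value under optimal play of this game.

4

D (Min): min(15, 7, 2) = 2
E (Min): min(14, 15, 2) = 2
C (Max): max(2, 2) = 2
G (Min): min(2, 15, 3) = 2
H (Min): min(12, 12, 14) = 12
I (Min): min(8, 10) = 8
F (Max): max(2, 12, 8) = 12
B (Min): min(2, 12, 14) = 2
L (Min): min(4, 4) = 4
K (Max): max(4, 11) = 11
N (Min): min(11, 4, 15) = 4
O (Min): min(9, 2) = 2
M (Max): max(4, 2) = 4
J (Min): min(11, 4) = 4
Root (Max): max(2, 4) = 4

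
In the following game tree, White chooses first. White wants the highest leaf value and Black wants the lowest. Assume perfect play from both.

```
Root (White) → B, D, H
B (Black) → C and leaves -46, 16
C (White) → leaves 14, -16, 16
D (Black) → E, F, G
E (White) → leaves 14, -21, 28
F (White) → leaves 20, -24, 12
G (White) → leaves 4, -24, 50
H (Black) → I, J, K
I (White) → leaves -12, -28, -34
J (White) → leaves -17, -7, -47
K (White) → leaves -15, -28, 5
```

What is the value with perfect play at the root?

C (White): max(14, -16, 16) = 16
B (Black): min(16, -46, 16) = -46
E (White): max(14, -21, 28) = 28
F (White): max(20, -24, 12) = 20
G (White): max(4, -24, 50) = 50
D (Black): min(28, 20, 50) = 20
I (White): max(-12, -28, -34) = -12
J (White): max(-17, -7, -47) = -7
K (White): max(-15, -28, 5) = 5
H (Black): min(-12, -7, 5) = -12
Root (White): max(-46, 20, -12) = 20

20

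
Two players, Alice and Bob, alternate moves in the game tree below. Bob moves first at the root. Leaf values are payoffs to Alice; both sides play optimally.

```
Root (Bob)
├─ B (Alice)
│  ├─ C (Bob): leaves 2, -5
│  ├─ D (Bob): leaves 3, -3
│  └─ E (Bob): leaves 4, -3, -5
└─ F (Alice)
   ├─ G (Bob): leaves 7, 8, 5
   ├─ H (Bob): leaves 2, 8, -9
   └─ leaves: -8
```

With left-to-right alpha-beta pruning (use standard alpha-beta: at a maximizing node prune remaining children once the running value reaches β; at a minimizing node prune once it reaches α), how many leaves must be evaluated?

9

C [α=-∞,β=+∞]: v=-5
D [α=-5,β=+∞]: v=-3
E [α=-3,β=+∞]: v=-3 after child 2 ≤ α → α-cutoff, skip 1
B [α=-∞,β=+∞]: v=-3
G [α=-∞,β=-3]: v=5
F [α=-∞,β=-3]: v=5 after child 1 ≥ β → β-cutoff, skip 2
Root [α=-∞,β=+∞]: v=-3
Leaves evaluated: 9 of 14.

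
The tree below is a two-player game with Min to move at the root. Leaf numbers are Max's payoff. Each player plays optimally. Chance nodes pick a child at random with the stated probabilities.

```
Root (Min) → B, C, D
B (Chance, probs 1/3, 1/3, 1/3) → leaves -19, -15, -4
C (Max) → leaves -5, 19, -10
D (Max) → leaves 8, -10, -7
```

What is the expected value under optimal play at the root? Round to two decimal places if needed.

-12.67

B (Chance): 1/3·-19 + 1/3·-15 + 1/3·-4 = -12.67
C (Max): max(-5, 19, -10) = 19
D (Max): max(8, -10, -7) = 8
Root (Min): min(-12.67, 19, 8) = -12.67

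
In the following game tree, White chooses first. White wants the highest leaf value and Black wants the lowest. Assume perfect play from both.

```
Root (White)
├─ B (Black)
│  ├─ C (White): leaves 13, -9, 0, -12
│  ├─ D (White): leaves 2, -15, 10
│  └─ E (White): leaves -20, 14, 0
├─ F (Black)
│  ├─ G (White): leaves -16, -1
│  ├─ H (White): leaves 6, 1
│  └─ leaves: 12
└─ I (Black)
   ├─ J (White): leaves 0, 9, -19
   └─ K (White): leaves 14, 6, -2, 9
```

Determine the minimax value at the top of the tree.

10

C (White): max(13, -9, 0, -12) = 13
D (White): max(2, -15, 10) = 10
E (White): max(-20, 14, 0) = 14
B (Black): min(13, 10, 14) = 10
G (White): max(-16, -1) = -1
H (White): max(6, 1) = 6
F (Black): min(-1, 6, 12) = -1
J (White): max(0, 9, -19) = 9
K (White): max(14, 6, -2, 9) = 14
I (Black): min(9, 14) = 9
Root (White): max(10, -1, 9) = 10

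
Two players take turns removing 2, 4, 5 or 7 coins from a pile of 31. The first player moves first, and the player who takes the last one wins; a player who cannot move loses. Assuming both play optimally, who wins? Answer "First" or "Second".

i:   0  1  2  3  4  5  6  7  8  9 10 11 12 13 14 15 16 17 18 19 20 21 22 23 24 25 26 27 28 29 30 31
     L  L  W  W  W  W  W  W  W  L  L  W  W  W  W  W  W  W  L  L  W  W  W  W  W  W  W  L  L  W  W  W
Position 31 is W, so the first player wins.

First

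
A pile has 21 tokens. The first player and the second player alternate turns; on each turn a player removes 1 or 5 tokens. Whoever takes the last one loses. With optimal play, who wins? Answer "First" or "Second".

Second

Mark each pile size as W (mover wins) or L (mover loses):
i:   0  1  2  3  4  5  6  7  8  9 10 11 12 13 14 15 16 17 18 19 20 21
     W  L  W  L  W  L  W  L  W  L  W  L  W  L  W  L  W  L  W  L  W  L
Position 21 is L, so the second player wins.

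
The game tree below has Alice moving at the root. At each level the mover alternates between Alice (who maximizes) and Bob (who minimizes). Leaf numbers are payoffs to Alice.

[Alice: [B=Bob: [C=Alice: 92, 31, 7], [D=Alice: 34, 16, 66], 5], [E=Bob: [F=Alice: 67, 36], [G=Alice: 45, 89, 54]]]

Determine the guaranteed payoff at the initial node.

67

C (Alice): max(92, 31, 7) = 92
D (Alice): max(34, 16, 66) = 66
B (Bob): min(92, 66, 5) = 5
F (Alice): max(67, 36) = 67
G (Alice): max(45, 89, 54) = 89
E (Bob): min(67, 89) = 67
Root (Alice): max(5, 67) = 67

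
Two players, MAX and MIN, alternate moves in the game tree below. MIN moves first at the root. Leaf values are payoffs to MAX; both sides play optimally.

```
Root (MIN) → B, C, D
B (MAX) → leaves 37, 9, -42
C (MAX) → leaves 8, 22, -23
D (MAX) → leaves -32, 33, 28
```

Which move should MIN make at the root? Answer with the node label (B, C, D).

C

B (MAX): max(37, 9, -42) = 37
C (MAX): max(8, 22, -23) = 22
D (MAX): max(-32, 33, 28) = 33
Root (MIN): min(37, 22, 33) = 22
MIN picks the child with the lowest value: C (value 22).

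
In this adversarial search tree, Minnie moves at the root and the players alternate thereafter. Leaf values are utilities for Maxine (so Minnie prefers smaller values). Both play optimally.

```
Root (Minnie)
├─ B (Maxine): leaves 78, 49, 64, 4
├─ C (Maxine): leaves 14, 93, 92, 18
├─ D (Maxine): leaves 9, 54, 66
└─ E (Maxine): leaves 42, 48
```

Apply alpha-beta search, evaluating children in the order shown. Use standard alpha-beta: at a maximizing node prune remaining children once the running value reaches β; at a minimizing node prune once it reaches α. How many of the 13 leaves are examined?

B [α=-∞,β=+∞]: v=78
C [α=-∞,β=78]: v=93 after child 2 ≥ β → β-cutoff, skip 2
D [α=-∞,β=78]: v=66
E [α=-∞,β=66]: v=48
Root [α=-∞,β=+∞]: v=48
Leaves evaluated: 11 of 13.

11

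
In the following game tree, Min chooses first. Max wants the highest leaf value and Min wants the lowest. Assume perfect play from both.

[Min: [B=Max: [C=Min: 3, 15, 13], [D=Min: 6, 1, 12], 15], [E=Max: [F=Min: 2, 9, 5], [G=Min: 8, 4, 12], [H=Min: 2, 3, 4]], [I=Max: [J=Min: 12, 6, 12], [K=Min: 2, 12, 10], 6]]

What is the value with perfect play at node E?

F: min(2, 9, 5) = 2
G: min(8, 4, 12) = 4
H: min(2, 3, 4) = 2
E: max(2, 4, 2) = 4

4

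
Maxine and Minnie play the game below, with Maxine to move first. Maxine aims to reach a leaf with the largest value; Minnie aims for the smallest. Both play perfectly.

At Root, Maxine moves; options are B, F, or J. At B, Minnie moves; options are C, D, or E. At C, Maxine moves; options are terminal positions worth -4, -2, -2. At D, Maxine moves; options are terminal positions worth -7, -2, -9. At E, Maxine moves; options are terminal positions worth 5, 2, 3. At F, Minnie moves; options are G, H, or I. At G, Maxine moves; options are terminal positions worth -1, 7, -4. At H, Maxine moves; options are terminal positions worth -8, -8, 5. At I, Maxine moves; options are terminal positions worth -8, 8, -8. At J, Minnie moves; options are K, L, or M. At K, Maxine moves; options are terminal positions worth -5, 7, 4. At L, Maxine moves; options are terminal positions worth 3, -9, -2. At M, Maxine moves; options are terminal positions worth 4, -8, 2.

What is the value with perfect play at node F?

G: max(-1, 7, -4) = 7
H: max(-8, -8, 5) = 5
I: max(-8, 8, -8) = 8
F: min(7, 5, 8) = 5

5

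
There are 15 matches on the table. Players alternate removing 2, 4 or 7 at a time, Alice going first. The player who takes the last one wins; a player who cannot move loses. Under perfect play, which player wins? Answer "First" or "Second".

Second

Compute winning (W) and losing (L) positions by backward induction:
i:   0  1  2  3  4  5  6  7  8  9 10 11 12 13 14 15
     L  L  W  W  W  W  L  W  W  L  W  W  L  W  W  L
Position 15 is L, so the second player wins.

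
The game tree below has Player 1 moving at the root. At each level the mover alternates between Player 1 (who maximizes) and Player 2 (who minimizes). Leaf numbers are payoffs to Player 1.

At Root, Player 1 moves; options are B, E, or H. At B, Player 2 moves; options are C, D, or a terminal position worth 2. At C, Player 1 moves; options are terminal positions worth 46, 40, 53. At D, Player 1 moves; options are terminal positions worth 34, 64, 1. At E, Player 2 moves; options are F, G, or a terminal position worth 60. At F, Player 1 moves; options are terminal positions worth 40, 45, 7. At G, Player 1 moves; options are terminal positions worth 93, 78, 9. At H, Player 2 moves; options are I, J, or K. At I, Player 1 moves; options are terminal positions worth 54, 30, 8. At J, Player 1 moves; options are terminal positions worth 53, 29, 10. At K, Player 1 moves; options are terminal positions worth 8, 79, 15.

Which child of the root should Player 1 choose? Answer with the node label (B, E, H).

H

C (Player 1): max(46, 40, 53) = 53
D (Player 1): max(34, 64, 1) = 64
B (Player 2): min(53, 64, 2) = 2
F (Player 1): max(40, 45, 7) = 45
G (Player 1): max(93, 78, 9) = 93
E (Player 2): min(45, 93, 60) = 45
I (Player 1): max(54, 30, 8) = 54
J (Player 1): max(53, 29, 10) = 53
K (Player 1): max(8, 79, 15) = 79
H (Player 2): min(54, 53, 79) = 53
Root (Player 1): max(2, 45, 53) = 53
Player 1 picks the child with the highest value: H (value 53).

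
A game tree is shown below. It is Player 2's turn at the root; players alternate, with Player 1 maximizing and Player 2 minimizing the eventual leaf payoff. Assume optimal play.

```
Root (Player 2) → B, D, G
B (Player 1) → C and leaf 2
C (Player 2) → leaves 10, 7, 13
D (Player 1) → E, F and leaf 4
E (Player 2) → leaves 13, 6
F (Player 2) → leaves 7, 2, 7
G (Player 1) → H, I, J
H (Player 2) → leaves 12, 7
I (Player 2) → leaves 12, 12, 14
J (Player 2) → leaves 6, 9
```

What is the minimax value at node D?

E: min(13, 6) = 6
F: min(7, 2, 7) = 2
D: max(6, 2, 4) = 6

6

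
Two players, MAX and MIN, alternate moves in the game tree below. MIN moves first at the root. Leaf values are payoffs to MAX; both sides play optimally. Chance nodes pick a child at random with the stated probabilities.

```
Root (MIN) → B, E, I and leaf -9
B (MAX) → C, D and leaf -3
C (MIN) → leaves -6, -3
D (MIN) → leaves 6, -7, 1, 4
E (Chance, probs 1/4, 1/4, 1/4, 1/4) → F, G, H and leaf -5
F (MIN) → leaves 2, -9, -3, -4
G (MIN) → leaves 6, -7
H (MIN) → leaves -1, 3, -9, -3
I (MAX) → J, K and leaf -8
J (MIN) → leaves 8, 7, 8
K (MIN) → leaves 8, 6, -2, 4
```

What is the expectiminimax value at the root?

C (MIN): min(-6, -3) = -6
D (MIN): min(6, -7, 1, 4) = -7
B (MAX): max(-6, -7, -3) = -3
F (MIN): min(2, -9, -3, -4) = -9
G (MIN): min(6, -7) = -7
H (MIN): min(-1, 3, -9, -3) = -9
E (Chance): 1/4·-9 + 1/4·-7 + 1/4·-9 + 1/4·-5 = -7.5
J (MIN): min(8, 7, 8) = 7
K (MIN): min(8, 6, -2, 4) = -2
I (MAX): max(7, -2, -8) = 7
Root (MIN): min(-3, -7.5, 7, -9) = -9

-9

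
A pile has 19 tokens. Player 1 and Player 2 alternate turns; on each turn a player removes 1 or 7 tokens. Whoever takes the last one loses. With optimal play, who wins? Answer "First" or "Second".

Second

W/L table (W = player to move can force a win):
i:   0  1  2  3  4  5  6  7  8  9 10 11 12 13 14 15 16 17 18 19
     W  L  W  L  W  L  W  L  W  L  W  L  W  L  W  L  W  L  W  L
Position 19 is L, so the second player wins.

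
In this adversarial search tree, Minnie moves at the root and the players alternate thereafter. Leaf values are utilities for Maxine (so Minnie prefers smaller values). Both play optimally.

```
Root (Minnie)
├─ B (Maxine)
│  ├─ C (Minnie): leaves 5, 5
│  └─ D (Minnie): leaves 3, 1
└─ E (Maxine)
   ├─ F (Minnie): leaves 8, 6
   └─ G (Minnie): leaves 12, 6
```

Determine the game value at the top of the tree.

C (Minnie): min(5, 5) = 5
D (Minnie): min(3, 1) = 1
B (Maxine): max(5, 1) = 5
F (Minnie): min(8, 6) = 6
G (Minnie): min(12, 6) = 6
E (Maxine): max(6, 6) = 6
Root (Minnie): min(5, 6) = 5

5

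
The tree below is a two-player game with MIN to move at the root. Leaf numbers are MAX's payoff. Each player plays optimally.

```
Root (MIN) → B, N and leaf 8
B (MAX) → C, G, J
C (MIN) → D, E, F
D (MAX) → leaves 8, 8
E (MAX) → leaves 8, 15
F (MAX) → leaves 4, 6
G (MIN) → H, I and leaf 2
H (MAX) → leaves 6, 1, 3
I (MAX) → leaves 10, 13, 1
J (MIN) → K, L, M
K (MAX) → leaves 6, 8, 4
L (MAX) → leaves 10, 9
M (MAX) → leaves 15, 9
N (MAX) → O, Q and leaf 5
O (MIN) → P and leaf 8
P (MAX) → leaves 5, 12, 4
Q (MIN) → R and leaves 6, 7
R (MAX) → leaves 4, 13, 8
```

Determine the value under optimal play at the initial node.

D (MAX): max(8, 8) = 8
E (MAX): max(8, 15) = 15
F (MAX): max(4, 6) = 6
C (MIN): min(8, 15, 6) = 6
H (MAX): max(6, 1, 3) = 6
I (MAX): max(10, 13, 1) = 13
G (MIN): min(6, 13, 2) = 2
K (MAX): max(6, 8, 4) = 8
L (MAX): max(10, 9) = 10
M (MAX): max(15, 9) = 15
J (MIN): min(8, 10, 15) = 8
B (MAX): max(6, 2, 8) = 8
P (MAX): max(5, 12, 4) = 12
O (MIN): min(12, 8) = 8
R (MAX): max(4, 13, 8) = 13
Q (MIN): min(13, 6, 7) = 6
N (MAX): max(8, 6, 5) = 8
Root (MIN): min(8, 8, 8) = 8

8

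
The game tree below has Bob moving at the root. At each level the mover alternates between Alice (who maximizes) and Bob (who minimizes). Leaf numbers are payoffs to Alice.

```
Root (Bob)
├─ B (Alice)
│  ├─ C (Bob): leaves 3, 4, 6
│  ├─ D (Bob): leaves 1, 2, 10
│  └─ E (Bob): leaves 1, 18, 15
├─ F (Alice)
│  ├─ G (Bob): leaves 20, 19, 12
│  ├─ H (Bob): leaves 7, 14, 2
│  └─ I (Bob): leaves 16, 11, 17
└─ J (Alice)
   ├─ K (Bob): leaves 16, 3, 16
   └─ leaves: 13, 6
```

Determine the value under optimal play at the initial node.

3

C (Bob): min(3, 4, 6) = 3
D (Bob): min(1, 2, 10) = 1
E (Bob): min(1, 18, 15) = 1
B (Alice): max(3, 1, 1) = 3
G (Bob): min(20, 19, 12) = 12
H (Bob): min(7, 14, 2) = 2
I (Bob): min(16, 11, 17) = 11
F (Alice): max(12, 2, 11) = 12
K (Bob): min(16, 3, 16) = 3
J (Alice): max(3, 13, 6) = 13
Root (Bob): min(3, 12, 13) = 3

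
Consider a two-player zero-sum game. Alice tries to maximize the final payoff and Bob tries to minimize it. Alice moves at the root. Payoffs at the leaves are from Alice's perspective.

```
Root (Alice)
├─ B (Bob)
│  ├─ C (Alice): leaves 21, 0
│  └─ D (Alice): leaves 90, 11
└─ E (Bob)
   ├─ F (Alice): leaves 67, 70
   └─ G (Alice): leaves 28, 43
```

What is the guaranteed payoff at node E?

43

F: max(67, 70) = 70
G: max(28, 43) = 43
E: min(70, 43) = 43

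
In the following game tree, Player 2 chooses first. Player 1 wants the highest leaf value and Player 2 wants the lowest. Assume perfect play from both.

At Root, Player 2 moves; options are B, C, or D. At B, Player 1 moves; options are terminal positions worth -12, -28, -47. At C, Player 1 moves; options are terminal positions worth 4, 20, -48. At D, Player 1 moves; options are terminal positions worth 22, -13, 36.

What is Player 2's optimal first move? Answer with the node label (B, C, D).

B (Player 1): max(-12, -28, -47) = -12
C (Player 1): max(4, 20, -48) = 20
D (Player 1): max(22, -13, 36) = 36
Root (Player 2): min(-12, 20, 36) = -12
Player 2 picks the child with the lowest value: B (value -12).

B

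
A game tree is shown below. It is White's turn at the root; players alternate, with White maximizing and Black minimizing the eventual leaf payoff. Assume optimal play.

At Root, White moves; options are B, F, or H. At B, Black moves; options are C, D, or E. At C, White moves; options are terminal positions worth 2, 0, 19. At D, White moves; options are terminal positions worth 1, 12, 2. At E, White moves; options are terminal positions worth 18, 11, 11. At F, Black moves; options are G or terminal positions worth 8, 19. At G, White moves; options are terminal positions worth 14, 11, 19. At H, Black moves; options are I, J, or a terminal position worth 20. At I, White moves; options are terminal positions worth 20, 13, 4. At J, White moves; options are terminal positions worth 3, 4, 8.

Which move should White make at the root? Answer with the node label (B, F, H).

C (White): max(2, 0, 19) = 19
D (White): max(1, 12, 2) = 12
E (White): max(18, 11, 11) = 18
B (Black): min(19, 12, 18) = 12
G (White): max(14, 11, 19) = 19
F (Black): min(19, 8, 19) = 8
I (White): max(20, 13, 4) = 20
J (White): max(3, 4, 8) = 8
H (Black): min(20, 8, 20) = 8
Root (White): max(12, 8, 8) = 12
White picks the child with the highest value: B (value 12).

B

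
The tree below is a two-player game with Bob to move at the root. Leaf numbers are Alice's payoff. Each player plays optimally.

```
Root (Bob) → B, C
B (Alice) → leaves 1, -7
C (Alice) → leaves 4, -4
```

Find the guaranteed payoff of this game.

B (Alice): max(1, -7) = 1
C (Alice): max(4, -4) = 4
Root (Bob): min(1, 4) = 1

1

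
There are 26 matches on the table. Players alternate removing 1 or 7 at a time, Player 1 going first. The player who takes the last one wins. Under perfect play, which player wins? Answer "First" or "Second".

Compute winning (W) and losing (L) positions by backward induction:
i:   0  1  2  3  4  5  6  7  8  9 10 11 12 13 14 15 16 17 18 19 20 21 22 23 24 25 26
     L  W  L  W  L  W  L  W  L  W  L  W  L  W  L  W  L  W  L  W  L  W  L  W  L  W  L
Position 26 is L, so the second player wins.

Second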